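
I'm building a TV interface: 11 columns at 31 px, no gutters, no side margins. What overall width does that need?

341 px

Total width: 11·31 = 341 px.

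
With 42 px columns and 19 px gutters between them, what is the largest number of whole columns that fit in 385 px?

6 columns

k columns need k·42 + (k−1)·19 = k·61 − 19.
k·61 − 19 ≤ 385 → k ≤ 404 / 61 ≈ 6.62, so k = 6.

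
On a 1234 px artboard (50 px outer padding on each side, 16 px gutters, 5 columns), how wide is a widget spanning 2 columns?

Subtract both margins: 1234 − 2·50 = 1134 px.
5 columns + 4 gutters: 5c + 4·16 = 1134.
5c = 1134 − 64 = 1070, so c = 214 px.
Span of 2: 2·214 + 1·16 = 428 + 16 = 444 px.

444 px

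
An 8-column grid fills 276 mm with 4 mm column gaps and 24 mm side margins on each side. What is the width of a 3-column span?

Inside the margins: 276 − 48 = 228 mm.
8c + 7·4 = 228 → 8c = 200 → c = 25 mm.
3 columns plus 2 column gaps: 75 + 8 = 83 mm.

83 mm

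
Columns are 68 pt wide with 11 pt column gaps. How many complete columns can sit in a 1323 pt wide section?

16 columns

16 columns: 16·68 + 15·11 = 1253 pt ≤ 1323.
17 columns: 1332 pt > 1323. So 16.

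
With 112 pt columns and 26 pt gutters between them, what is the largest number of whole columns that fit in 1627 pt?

11 columns

Each extra column adds 112 + 26 = 138 pt.
(1627 + 26) / 138 = 11.98, so 11 columns fit.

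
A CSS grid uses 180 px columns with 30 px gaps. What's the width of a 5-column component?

1020 px

Span of 5: 5·180 + 4·30 = 900 + 120 = 1020 px.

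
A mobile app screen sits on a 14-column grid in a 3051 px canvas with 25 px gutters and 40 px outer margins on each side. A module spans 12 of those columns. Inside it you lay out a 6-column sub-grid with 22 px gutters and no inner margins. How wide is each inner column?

Inside the margins: 3051 − 80 = 2971 px.
Subtracting 13 gutters of 25 leaves 2646 for 14 columns, so c = 189 px.
12-column span = 12·189 + 11·25 = 2543 px.
Subtracting 5 gutters of 22 leaves 2433 for 6 columns, so d = 405.5 px.

405.5 px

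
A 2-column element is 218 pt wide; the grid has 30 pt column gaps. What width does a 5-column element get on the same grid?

2 columns + 1 column gap: 2c + 1·30 = 218.
2c = 218 − 30 = 188, so c = 94 pt.
5 columns plus 4 column gaps: 470 + 120 = 590 pt.

590 pt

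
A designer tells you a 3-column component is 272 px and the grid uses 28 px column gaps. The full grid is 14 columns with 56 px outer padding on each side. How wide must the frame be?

1484 px

3 columns + 2 column gaps: 3c + 2·28 = 272.
3c = 272 − 56 = 216, so c = 72 px.
Adding margins, columns and gutters: 112 + 1008 + 364 = 1484 px.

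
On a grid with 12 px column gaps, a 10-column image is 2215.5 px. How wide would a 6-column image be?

1324.5 px

10c + 9·12 = 2215.5 → 10c = 2107.5 → c = 210.75 px.
6-column span = 6·210.75 + 5·12 = 1324.5 px.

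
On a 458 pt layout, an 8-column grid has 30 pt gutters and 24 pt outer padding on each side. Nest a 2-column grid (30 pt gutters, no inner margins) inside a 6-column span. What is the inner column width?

135 pt

Take off 48 pt of margins, leaving 410 pt.
8c + 7·30 = 410 → 8c = 200 → c = 25 pt.
Span of 6: 6·25 + 5·30 = 150 + 150 = 300 pt.
300 − 1·30 = 270; ÷2 gives d = 135 pt.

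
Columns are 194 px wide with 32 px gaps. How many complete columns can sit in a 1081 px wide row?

4 columns

Each extra column adds 194 + 32 = 226 px.
(1081 + 32) / 226 = 4.92, so 4 columns fit.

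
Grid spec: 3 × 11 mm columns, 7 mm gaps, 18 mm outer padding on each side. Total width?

83 mm

Total width: 2·18 + 3·11 + 2·7 = 83 mm.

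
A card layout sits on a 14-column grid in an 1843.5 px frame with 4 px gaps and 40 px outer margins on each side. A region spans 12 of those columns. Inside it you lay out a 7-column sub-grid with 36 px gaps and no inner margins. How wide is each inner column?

185 px

Take off 80 px of margins, leaving 1763.5 px.
1763.5 − 13·4 = 1711.5; ÷14 gives c = 122.25 px.
12-column span = 12·122.25 + 11·4 = 1511 px.
7 columns + 6 gaps: 7d + 6·36 = 1511.
7d = 1511 − 216 = 1295, so d = 185 px.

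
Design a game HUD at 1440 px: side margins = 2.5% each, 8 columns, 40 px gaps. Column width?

1440 × (1 − 2·2.5%) = 1440 × 95% = 1368 px for the columns.
Subtracting 7 gaps of 40 leaves 1088 for 8 columns, so c = 136 px.

136 px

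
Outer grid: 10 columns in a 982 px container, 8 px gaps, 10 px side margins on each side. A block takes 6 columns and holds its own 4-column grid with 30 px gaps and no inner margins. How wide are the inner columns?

121 px

Inside the margins: 982 − 20 = 962 px.
962 − 9·8 = 890; ÷10 gives c = 89 px.
6 columns plus 5 gaps: 534 + 40 = 574 px.
Subtracting 3 gaps of 30 leaves 484 for 4 columns, so d = 121 px.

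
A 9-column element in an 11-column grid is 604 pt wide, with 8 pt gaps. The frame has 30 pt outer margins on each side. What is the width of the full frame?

9 columns + 8 gaps: 9c + 8·8 = 604.
9c = 604 − 64 = 540, so c = 60 pt.
Frame = 2·30 + 11·60 + 10·8 = 60 + 660 + 80 = 800 pt.

800 pt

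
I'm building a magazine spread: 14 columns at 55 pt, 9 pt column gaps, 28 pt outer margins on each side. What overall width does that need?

943 pt

Adding margins, columns and gutters: 56 + 770 + 117 = 943 pt.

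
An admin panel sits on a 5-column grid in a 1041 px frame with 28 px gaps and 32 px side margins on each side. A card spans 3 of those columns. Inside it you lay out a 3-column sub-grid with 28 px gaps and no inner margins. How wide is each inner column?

Outer content = 1041 − 2·32 = 977 px.
Subtracting 4 gaps of 28 leaves 865 for 5 columns, so c = 173 px.
3 columns plus 2 gaps: 519 + 56 = 575 px.
3d + 2·28 = 575 → 3d = 519 → d = 173 px.

173 px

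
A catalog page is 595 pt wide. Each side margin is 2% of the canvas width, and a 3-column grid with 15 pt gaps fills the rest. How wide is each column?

Margins: 2% × 595 = 11.9 pt each, so content = 595 − 23.8 = 571.2 pt.
Subtracting 2 gaps of 15 leaves 541.2 for 3 columns, so c = 180.4 pt.

180.4 pt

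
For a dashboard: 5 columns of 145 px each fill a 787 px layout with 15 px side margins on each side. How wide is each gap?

8 px

Subtract both margins: 787 − 2·15 = 757 px.
Columns use 725 px, leaving 32 px across 4 gaps = 8 px each.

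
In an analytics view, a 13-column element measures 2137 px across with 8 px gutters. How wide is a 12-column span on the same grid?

2137 − 12·8 = 2041; ÷13 gives c = 157 px.
12-column span = 12·157 + 11·8 = 1972 px.

1972 px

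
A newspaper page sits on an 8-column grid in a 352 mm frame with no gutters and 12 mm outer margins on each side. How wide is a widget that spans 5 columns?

205 mm

Inside the margins: 352 − 24 = 328 mm.
With no gutters, each column is 328/8 = 41 mm.
With no gutters, 5 columns span 5·41 = 205 mm.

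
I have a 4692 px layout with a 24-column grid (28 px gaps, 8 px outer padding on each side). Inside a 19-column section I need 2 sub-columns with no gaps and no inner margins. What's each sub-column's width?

Outer content = 4692 − 2·8 = 4676 px.
4676 − 23·28 = 4032; ÷24 gives c = 168 px.
Span of 19: 19·168 + 18·28 = 3192 + 504 = 3696 px.
2d = 3696 → d = 1848 px.

1848 px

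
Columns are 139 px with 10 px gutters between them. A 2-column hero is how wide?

Span of 2: 2·139 + 1·10 = 278 + 10 = 288 px.

288 px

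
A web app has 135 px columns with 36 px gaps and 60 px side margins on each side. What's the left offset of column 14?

Column 14 starts at margin + 13·(column + gutter) = 60 + 13·171 = 2283 px.

2283 px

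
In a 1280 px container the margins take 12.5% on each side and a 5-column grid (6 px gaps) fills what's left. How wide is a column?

1280 × (1 − 2·12.5%) = 1280 × 75% = 960 px for the columns.
5c + 4·6 = 960 → 5c = 936 → c = 187.2 px.

187.2 px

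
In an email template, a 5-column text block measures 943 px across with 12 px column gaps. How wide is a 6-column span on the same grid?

5 columns + 4 column gaps: 5c + 4·12 = 943.
5c = 943 − 48 = 895, so c = 179 px.
Span of 6: 6·179 + 5·12 = 1074 + 60 = 1134 px.

1134 px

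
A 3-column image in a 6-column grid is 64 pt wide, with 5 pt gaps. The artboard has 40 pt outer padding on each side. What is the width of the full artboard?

213 pt

3 columns + 2 gaps: 3c + 2·5 = 64.
3c = 64 − 10 = 54, so c = 18 pt.
Adding margins, columns and gutters: 80 + 108 + 25 = 213 pt.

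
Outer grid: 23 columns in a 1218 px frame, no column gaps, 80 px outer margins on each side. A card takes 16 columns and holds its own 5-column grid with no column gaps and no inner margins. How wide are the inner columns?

Inside the margins: 1218 − 160 = 1058 px.
1058 / 23 = 46 px per column.
With no column gaps, 16 columns span 16·46 = 736 px.
With no column gaps, each column is 736/5 = 147.2 px.

147.2 px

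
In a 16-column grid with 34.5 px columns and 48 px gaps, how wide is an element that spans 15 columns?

15 columns plus 14 gaps: 517.5 + 672 = 1189.5 px.

1189.5 px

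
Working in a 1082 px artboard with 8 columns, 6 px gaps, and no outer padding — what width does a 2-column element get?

1082 − 7·6 = 1040; ÷8 gives c = 130 px.
2 columns plus 1 gap: 260 + 6 = 266 px.

266 px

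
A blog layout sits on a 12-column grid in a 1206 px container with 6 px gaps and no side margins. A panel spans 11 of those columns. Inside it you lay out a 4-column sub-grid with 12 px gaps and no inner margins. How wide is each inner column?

1206 − 11·6 = 1140; ÷12 gives c = 95 px.
11-column span = 11·95 + 10·6 = 1105 px.
1105 − 3·12 = 1069; ÷4 gives d = 267.25 px.

267.25 px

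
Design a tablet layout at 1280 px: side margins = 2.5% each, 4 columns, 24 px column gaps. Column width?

286 px

Each margin = 2.5% of 1280 = 32 px; content = 1280 − 2·32 = 1216 px.
1216 − 3·24 = 1144; ÷4 gives c = 286 px.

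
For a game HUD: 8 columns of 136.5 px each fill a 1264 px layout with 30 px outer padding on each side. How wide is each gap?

Subtract both margins: 1264 − 2·30 = 1204 px.
8 columns take 8·136.5 = 1092 px; remaining 112 splits into 7 gaps.
g = 112 / 7 = 16 px.

16 px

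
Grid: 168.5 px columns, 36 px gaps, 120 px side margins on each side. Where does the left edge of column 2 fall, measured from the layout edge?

Each column+gutter stride is 204.5 px; 1 of them past the 120 px margin is 120 + 204.5 = 324.5 px.

324.5 px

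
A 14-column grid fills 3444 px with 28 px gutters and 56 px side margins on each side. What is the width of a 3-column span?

Inside the margins: 3444 − 112 = 3332 px.
14 columns + 13 gutters: 14c + 13·28 = 3332.
14c = 3332 − 364 = 2968, so c = 212 px.
Span of 3: 3·212 + 2·28 = 636 + 56 = 692 px.

692 px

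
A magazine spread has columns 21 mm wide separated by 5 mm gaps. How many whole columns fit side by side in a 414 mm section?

Each extra column adds 21 + 5 = 26 mm.
(414 + 5) / 26 = 16.12, so 16 columns fit.

16 columns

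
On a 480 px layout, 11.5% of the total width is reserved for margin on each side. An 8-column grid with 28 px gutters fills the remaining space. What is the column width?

480 × (1 − 2·11.5%) = 480 × 77% = 369.6 px for the columns.
8 columns + 7 gutters: 8c + 7·28 = 369.6.
8c = 369.6 − 196 = 173.6, so c = 21.7 px.

21.7 px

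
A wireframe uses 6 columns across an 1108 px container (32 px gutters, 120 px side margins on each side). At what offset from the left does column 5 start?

720 px

Subtract both margins: 1108 − 2·120 = 868 px.
6c + 5·32 = 868 → 6c = 708 → c = 118 px.
Column 5 starts at margin + 4·(column + gutter) = 120 + 4·150 = 720 px.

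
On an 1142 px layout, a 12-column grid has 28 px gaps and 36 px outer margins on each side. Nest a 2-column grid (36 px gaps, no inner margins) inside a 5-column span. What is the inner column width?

Subtract both margins: 1142 − 2·36 = 1070 px.
12c + 11·28 = 1070 → 12c = 762 → c = 63.5 px.
5 columns plus 4 gaps: 317.5 + 112 = 429.5 px.
429.5 − 1·36 = 393.5; ÷2 gives d = 196.75 px.

196.75 px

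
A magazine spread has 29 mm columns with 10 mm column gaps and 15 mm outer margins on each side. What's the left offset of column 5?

Column 5 starts at margin + 4·(column + gutter) = 15 + 4·39 = 171 mm.

171 mm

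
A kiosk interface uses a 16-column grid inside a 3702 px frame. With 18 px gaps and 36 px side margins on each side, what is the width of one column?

210 px

Inside the margins: 3702 − 72 = 3630 px.
16c + 15·18 = 3630 → 16c = 3360 → c = 210 px.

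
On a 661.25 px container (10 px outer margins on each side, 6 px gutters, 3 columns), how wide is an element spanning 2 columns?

425.5 px

Inside the margins: 661.25 − 20 = 641.25 px.
3c + 2·6 = 641.25 → 3c = 629.25 → c = 209.75 px.
Span of 2: 2·209.75 + 1·6 = 419.5 + 6 = 425.5 px.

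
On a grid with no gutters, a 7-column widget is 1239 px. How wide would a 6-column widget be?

With no gutters, each column is 1239/7 = 177 px.
6-column span = 6·177 = 1062 px.

1062 px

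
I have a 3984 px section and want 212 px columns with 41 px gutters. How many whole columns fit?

15 columns

k columns need k·212 + (k−1)·41 = k·253 − 41.
k·253 − 41 ≤ 3984 → k ≤ 4025 / 253 ≈ 15.91, so k = 15.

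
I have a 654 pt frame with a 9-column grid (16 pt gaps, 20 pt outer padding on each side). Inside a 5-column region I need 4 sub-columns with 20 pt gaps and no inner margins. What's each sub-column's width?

68.5 pt

Take off 40 pt of margins, leaving 614 pt.
614 − 8·16 = 486; ÷9 gives c = 54 pt.
Span of 5: 5·54 + 4·16 = 270 + 64 = 334 pt.
4d + 3·20 = 334 → 4d = 274 → d = 68.5 pt.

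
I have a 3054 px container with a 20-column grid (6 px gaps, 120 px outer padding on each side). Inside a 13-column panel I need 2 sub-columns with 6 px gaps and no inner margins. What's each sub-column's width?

Inside the margins: 3054 − 240 = 2814 px.
Subtracting 19 gaps of 6 leaves 2700 for 20 columns, so c = 135 px.
13-column span = 13·135 + 12·6 = 1827 px.
2 columns + 1 gap: 2d + 1·6 = 1827.
2d = 1827 − 6 = 1821, so d = 910.5 px.

910.5 px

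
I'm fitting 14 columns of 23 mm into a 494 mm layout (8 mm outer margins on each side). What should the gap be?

12 mm

Subtract both margins: 494 − 2·8 = 478 mm.
Columns use 322 mm, leaving 156 mm across 13 gaps = 12 mm each.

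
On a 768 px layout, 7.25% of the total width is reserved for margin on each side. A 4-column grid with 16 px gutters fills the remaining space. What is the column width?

768 × (1 − 2·7.25%) = 768 × 85.5% = 656.64 px for the columns.
656.64 − 3·16 = 608.64; ÷4 gives c = 152.16 px.

152.16 px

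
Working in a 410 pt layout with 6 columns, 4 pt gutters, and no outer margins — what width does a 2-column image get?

134 pt

410 − 5·4 = 390; ÷6 gives c = 65 pt.
2-column span = 2·65 + 1·4 = 134 pt.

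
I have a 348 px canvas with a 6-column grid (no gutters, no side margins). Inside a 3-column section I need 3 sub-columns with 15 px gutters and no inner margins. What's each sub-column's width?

48 px

6c = 348 → c = 58 px.
With no gutters, 3 columns span 3·58 = 174 px.
174 − 2·15 = 144; ÷3 gives d = 48 px.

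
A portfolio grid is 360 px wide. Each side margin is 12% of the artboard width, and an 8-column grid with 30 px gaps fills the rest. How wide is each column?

360 × (1 − 2·12%) = 360 × 76% = 273.6 px for the columns.
8c + 7·30 = 273.6 → 8c = 63.6 → c = 7.95 px.

7.95 px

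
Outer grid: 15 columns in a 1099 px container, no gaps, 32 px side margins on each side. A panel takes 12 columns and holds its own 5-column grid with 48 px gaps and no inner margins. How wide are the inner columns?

127.2 px

Outer content = 1099 − 2·32 = 1035 px.
1035 / 15 = 69 px per column.
12-column span = 12·69 = 828 px.
5d + 4·48 = 828 → 5d = 636 → d = 127.2 px.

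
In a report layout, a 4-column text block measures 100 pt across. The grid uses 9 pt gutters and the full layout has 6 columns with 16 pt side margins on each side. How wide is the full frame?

4c + 3·9 = 100 → 4c = 73 → c = 18.25 pt.
Total width: 2·16 + 6·18.25 + 5·9 = 186.5 pt.

186.5 pt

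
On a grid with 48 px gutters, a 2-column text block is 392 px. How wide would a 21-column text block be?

4572 px

Subtracting 1 gutter of 48 leaves 344 for 2 columns, so c = 172 px.
Span of 21: 21·172 + 20·48 = 3612 + 960 = 4572 px.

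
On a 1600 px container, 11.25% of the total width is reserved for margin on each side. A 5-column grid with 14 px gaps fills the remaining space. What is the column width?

1600 × (1 − 2·11.25%) = 1600 × 77.5% = 1240 px for the columns.
5c + 4·14 = 1240 → 5c = 1184 → c = 236.8 px.

236.8 px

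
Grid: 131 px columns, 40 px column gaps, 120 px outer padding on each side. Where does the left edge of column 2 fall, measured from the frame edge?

291 px

Column 2 starts at margin + 1·(column + gutter) = 120 + 1·171 = 291 px.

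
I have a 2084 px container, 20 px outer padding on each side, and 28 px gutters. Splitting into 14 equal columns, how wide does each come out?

Subtract both margins: 2084 − 2·20 = 2044 px.
2044 − 13·28 = 1680; ÷14 gives c = 120 px.

120 px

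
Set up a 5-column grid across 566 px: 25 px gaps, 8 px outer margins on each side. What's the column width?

Subtract both margins: 566 − 2·8 = 550 px.
Subtracting 4 gaps of 25 leaves 450 for 5 columns, so c = 90 px.

90 px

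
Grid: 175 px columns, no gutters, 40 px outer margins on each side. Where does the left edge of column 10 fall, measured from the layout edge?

Each column+gutter stride is 175 px; 9 of them past the 40 px margin is 40 + 1575 = 1615 px.

1615 px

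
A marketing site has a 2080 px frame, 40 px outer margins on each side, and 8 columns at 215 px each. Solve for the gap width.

Inside the margins: 2080 − 80 = 2000 px.
Columns use 1720 px, leaving 280 px across 7 gaps = 40 px each.

40 px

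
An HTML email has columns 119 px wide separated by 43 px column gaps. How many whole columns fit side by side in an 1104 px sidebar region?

Each extra column adds 119 + 43 = 162 px.
(1104 + 43) / 162 = 7.08, so 7 columns fit.

7 columns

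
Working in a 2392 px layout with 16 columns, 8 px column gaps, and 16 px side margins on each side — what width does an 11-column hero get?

Content width = 2392 − 2·16 = 2360 px.
16c + 15·8 = 2360 → 16c = 2240 → c = 140 px.
11 columns plus 10 column gaps: 1540 + 80 = 1620 px.

1620 px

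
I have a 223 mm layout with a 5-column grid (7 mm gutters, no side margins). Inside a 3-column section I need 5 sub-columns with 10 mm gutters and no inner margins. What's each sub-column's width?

18.2 mm

223 − 4·7 = 195; ÷5 gives c = 39 mm.
3-column span = 3·39 + 2·7 = 131 mm.
5 columns + 4 gutters: 5d + 4·10 = 131.
5d = 131 − 40 = 91, so d = 18.2 mm.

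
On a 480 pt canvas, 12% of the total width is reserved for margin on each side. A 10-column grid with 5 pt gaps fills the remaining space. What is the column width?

31.98 pt

480 × (1 − 2·12%) = 480 × 76% = 364.8 pt for the columns.
10 columns + 9 gaps: 10c + 9·5 = 364.8.
10c = 364.8 − 45 = 319.8, so c = 31.98 pt.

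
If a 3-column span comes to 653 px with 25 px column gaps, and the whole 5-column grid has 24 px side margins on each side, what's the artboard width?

3c + 2·25 = 653 → 3c = 603 → c = 201 px.
Adding margins, columns and gutters: 48 + 1005 + 100 = 1153 px.

1153 px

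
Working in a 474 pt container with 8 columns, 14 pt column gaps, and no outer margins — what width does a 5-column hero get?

291 pt

8c + 7·14 = 474 → 8c = 376 → c = 47 pt.
Span of 5: 5·47 + 4·14 = 235 + 56 = 291 pt.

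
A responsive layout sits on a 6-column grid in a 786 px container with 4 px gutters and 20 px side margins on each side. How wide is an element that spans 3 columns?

Inside the margins: 786 − 40 = 746 px.
Subtracting 5 gutters of 4 leaves 726 for 6 columns, so c = 121 px.
3-column span = 3·121 + 2·4 = 371 px.

371 px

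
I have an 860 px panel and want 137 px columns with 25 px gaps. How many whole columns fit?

5 columns: 5·137 + 4·25 = 785 px ≤ 860.
6 columns: 947 px > 860. So 5.

5 columns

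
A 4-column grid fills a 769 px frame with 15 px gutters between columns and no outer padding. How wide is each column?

4c + 3·15 = 769 → 4c = 724 → c = 181 px.

181 px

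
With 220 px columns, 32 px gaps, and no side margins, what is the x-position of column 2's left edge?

No margin, so column 2 starts at 1·(column + gutter) = 1·252 = 252 px.

252 px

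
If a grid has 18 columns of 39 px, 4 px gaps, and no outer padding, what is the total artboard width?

770 px

Total width: 18·39 + 17·4 = 770 px.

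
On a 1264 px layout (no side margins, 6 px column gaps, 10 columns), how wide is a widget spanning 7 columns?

Subtracting 9 column gaps of 6 leaves 1210 for 10 columns, so c = 121 px.
7-column span = 7·121 + 6·6 = 883 px.

883 px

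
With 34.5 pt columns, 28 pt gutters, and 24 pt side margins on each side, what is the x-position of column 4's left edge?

211.5 pt

Before column 4: the margin + 3 columns + 3 gutters.
Offset = 24 + 3·(34.5 + 28) = 24 + 187.5 = 211.5 pt.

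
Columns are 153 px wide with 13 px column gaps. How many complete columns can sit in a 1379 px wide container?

8 columns

Each extra column adds 153 + 13 = 166 px.
(1379 + 13) / 166 = 8.39, so 8 columns fit.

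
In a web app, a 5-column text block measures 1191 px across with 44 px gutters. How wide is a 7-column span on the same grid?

1685 px

Subtracting 4 gutters of 44 leaves 1015 for 5 columns, so c = 203 px.
Span of 7: 7·203 + 6·44 = 1421 + 264 = 1685 px.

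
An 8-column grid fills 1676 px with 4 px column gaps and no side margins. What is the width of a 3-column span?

1676 − 7·4 = 1648; ÷8 gives c = 206 px.
Span of 3: 3·206 + 2·4 = 618 + 8 = 626 px.

626 px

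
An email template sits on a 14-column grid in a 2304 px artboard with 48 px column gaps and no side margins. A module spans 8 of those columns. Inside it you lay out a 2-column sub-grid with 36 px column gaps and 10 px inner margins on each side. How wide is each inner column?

14 columns + 13 column gaps: 14c + 13·48 = 2304.
14c = 2304 − 624 = 1680, so c = 120 px.
8 columns plus 7 column gaps: 960 + 336 = 1296 px.
Inner content = 1296 − 2·10 = 1276 px.
Subtracting 1 column gap of 36 leaves 1240 for 2 columns, so d = 620 px.

620 px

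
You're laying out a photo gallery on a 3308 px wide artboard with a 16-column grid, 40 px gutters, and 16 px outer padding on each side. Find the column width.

Inside the margins: 3308 − 32 = 3276 px.
3276 − 15·40 = 2676; ÷16 gives c = 167.25 px.

167.25 px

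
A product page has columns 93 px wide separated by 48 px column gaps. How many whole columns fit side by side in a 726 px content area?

5 columns

Each extra column adds 93 + 48 = 141 px.
(726 + 48) / 141 = 5.49, so 5 columns fit.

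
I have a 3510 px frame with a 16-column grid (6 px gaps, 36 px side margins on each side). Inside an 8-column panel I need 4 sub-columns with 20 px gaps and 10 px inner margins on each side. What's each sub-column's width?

Take off 72 px of margins, leaving 3438 px.
Subtracting 15 gaps of 6 leaves 3348 for 16 columns, so c = 209.25 px.
Span of 8: 8·209.25 + 7·6 = 1674 + 42 = 1716 px.
Inner content = 1716 − 2·10 = 1696 px.
1696 − 3·20 = 1636; ÷4 gives d = 409 px.

409 px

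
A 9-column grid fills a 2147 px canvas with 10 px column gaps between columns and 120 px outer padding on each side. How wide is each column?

Take off 240 px of margins, leaving 1907 px.
1907 − 8·10 = 1827; ÷9 gives c = 203 px.

203 px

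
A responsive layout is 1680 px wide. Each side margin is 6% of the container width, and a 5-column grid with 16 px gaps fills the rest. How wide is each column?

Margins: 6% × 1680 = 100.8 px each, so content = 1680 − 201.6 = 1478.4 px.
5 columns + 4 gaps: 5c + 4·16 = 1478.4.
5c = 1478.4 − 64 = 1414.4, so c = 282.88 px.

282.88 px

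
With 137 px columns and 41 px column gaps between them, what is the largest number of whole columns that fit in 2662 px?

Each extra column adds 137 + 41 = 178 px.
(2662 + 41) / 178 = 15.19, so 15 columns fit.

15 columns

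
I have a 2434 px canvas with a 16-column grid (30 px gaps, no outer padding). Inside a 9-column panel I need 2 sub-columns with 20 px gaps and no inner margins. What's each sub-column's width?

16c + 15·30 = 2434 → 16c = 1984 → c = 124 px.
9-column span = 9·124 + 8·30 = 1356 px.
2d + 1·20 = 1356 → 2d = 1336 → d = 668 px.

668 px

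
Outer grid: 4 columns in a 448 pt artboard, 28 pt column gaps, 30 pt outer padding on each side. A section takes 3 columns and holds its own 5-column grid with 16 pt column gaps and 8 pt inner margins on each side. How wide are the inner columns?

Subtract both margins: 448 − 2·30 = 388 pt.
4 columns + 3 column gaps: 4c + 3·28 = 388.
4c = 388 − 84 = 304, so c = 76 pt.
3 columns plus 2 column gaps: 228 + 56 = 284 pt.
Inner content = 284 − 2·8 = 268 pt.
Subtracting 4 column gaps of 16 leaves 204 for 5 columns, so d = 40.8 pt.

40.8 pt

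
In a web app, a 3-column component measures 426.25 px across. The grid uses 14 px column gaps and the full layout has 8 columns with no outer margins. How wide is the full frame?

1160 px

Subtracting 2 column gaps of 14 leaves 398.25 for 3 columns, so c = 132.75 px.
Total width: 8·132.75 + 7·14 = 1160 px.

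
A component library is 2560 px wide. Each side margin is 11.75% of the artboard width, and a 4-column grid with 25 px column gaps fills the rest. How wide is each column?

470.85 px

Each margin = 11.75% of 2560 = 300.8 px; content = 2560 − 2·300.8 = 1958.4 px.
1958.4 − 3·25 = 1883.4; ÷4 gives c = 470.85 px.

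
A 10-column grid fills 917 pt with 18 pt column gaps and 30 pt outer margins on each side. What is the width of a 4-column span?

Content width = 917 − 2·30 = 857 pt.
857 − 9·18 = 695; ÷10 gives c = 69.5 pt.
4 columns plus 3 column gaps: 278 + 54 = 332 pt.

332 pt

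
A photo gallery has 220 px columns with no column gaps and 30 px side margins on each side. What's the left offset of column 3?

Before column 3: the margin + 2 columns + 2 column gaps.
Offset = 30 + 2·(220 + 0) = 30 + 440 = 470 px.

470 px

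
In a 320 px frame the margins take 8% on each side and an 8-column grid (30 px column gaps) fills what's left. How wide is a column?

Each margin = 8% of 320 = 25.6 px; content = 320 − 2·25.6 = 268.8 px.
8c + 7·30 = 268.8 → 8c = 58.8 → c = 7.35 px.

7.35 px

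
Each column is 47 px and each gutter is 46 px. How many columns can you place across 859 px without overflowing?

k columns need k·47 + (k−1)·46 = k·93 − 46.
k·93 − 46 ≤ 859 → k ≤ 905 / 93 ≈ 9.73, so k = 9.

9 columns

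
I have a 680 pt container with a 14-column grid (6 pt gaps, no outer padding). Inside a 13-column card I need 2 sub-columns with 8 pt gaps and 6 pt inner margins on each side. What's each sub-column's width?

14c + 13·6 = 680 → 14c = 602 → c = 43 pt.
13 columns plus 12 gaps: 559 + 72 = 631 pt.
Inner content = 631 − 2·6 = 619 pt.
2d + 1·8 = 619 → 2d = 611 → d = 305.5 pt.

305.5 pt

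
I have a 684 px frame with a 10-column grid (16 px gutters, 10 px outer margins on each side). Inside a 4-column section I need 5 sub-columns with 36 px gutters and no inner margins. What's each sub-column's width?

Outer content = 684 − 2·10 = 664 px.
Subtracting 9 gutters of 16 leaves 520 for 10 columns, so c = 52 px.
4-column span = 4·52 + 3·16 = 256 px.
Subtracting 4 gutters of 36 leaves 112 for 5 columns, so d = 22.4 px.

22.4 px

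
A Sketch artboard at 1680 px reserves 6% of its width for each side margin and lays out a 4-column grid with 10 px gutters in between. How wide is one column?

362.1 px

Each margin = 6% of 1680 = 100.8 px; content = 1680 − 2·100.8 = 1478.4 px.
4c + 3·10 = 1478.4 → 4c = 1448.4 → c = 362.1 px.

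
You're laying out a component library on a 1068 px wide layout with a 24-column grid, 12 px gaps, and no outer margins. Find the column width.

1068 − 23·12 = 792; ÷24 gives c = 33 px.

33 px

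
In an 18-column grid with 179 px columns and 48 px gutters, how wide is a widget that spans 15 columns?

15-column span = 15·179 + 14·48 = 3357 px.

3357 px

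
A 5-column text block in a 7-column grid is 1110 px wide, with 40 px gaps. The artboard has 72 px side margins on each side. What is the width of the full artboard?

5 columns + 4 gaps: 5c + 4·40 = 1110.
5c = 1110 − 160 = 950, so c = 190 px.
Adding margins, columns and gutters: 144 + 1330 + 240 = 1714 px.

1714 px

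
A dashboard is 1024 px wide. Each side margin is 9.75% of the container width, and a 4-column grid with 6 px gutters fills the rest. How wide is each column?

201.58 px

Each margin = 9.75% of 1024 = 99.84 px; content = 1024 − 2·99.84 = 824.32 px.
Subtracting 3 gutters of 6 leaves 806.32 for 4 columns, so c = 201.58 px.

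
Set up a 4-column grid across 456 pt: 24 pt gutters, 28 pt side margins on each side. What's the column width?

Inside the margins: 456 − 56 = 400 pt.
4 columns + 3 gutters: 4c + 3·24 = 400.
4c = 400 − 72 = 328, so c = 82 pt.

82 pt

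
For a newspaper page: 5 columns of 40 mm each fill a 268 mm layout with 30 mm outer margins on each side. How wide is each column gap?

Take off 60 mm of margins, leaving 208 mm.
5 columns take 5·40 = 200 mm; remaining 8 splits into 4 column gaps.
g = 8 / 4 = 2 mm.

2 mm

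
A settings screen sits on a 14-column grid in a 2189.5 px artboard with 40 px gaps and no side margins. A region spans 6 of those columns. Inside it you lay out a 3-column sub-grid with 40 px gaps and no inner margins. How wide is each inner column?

278.5 px

14 columns + 13 gaps: 14c + 13·40 = 2189.5.
14c = 2189.5 − 520 = 1669.5, so c = 119.25 px.
6 columns plus 5 gaps: 715.5 + 200 = 915.5 px.
3d + 2·40 = 915.5 → 3d = 835.5 → d = 278.5 px.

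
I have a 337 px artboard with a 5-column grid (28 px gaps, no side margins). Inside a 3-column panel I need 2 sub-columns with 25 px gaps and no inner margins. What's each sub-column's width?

83 px

Subtracting 4 gaps of 28 leaves 225 for 5 columns, so c = 45 px.
3-column span = 3·45 + 2·28 = 191 px.
Subtracting 1 gap of 25 leaves 166 for 2 columns, so d = 83 px.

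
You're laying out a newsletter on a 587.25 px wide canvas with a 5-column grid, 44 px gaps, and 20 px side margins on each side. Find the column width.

74.25 px

Inside the margins: 587.25 − 40 = 547.25 px.
Subtracting 4 gaps of 44 leaves 371.25 for 5 columns, so c = 74.25 px.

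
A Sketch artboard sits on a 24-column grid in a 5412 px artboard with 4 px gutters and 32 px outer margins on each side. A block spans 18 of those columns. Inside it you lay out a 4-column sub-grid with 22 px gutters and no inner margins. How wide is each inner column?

Outer content = 5412 − 2·32 = 5348 px.
24 columns + 23 gutters: 24c + 23·4 = 5348.
24c = 5348 − 92 = 5256, so c = 219 px.
18 columns plus 17 gutters: 3942 + 68 = 4010 px.
4 columns + 3 gutters: 4d + 3·22 = 4010.
4d = 4010 − 66 = 3944, so d = 986 px.

986 px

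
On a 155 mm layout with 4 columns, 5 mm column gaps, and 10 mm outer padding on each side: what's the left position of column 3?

Content = 155 − 2·10 = 135 mm.
135 − 3·5 = 120; ÷4 gives c = 30 mm.
Each column+gutter stride is 35 mm; 2 of them past the 10 mm margin is 10 + 70 = 80 mm.

80 mm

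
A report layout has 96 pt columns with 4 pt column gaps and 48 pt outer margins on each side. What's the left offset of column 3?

Before column 3: the margin + 2 columns + 2 column gaps.
Offset = 48 + 2·(96 + 4) = 48 + 200 = 248 pt.

248 pt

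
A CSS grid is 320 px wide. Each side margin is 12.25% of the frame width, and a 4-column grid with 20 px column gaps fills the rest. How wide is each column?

45.4 px

Margins: 12.25% × 320 = 39.2 px each, so content = 320 − 78.4 = 241.6 px.
4 columns + 3 column gaps: 4c + 3·20 = 241.6.
4c = 241.6 − 60 = 181.6, so c = 45.4 px.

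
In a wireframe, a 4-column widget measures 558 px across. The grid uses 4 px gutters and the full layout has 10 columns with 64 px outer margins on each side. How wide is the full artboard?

1529 px

Subtracting 3 gutters of 4 leaves 546 for 4 columns, so c = 136.5 px.
Adding margins, columns and gutters: 128 + 1365 + 36 = 1529 px.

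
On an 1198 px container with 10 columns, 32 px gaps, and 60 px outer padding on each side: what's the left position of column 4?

Inside the margins: 1198 − 120 = 1078 px.
10 columns + 9 gaps: 10c + 9·32 = 1078.
10c = 1078 − 288 = 790, so c = 79 px.
Before column 4: the margin + 3 columns + 3 gaps.
Offset = 60 + 3·(79 + 32) = 60 + 333 = 393 px.

393 px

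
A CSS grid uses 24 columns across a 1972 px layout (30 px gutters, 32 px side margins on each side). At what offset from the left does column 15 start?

Content = 1972 − 2·32 = 1908 px.
Subtracting 23 gutters of 30 leaves 1218 for 24 columns, so c = 50.75 px.
Each column+gutter stride is 80.75 px; 14 of them past the 32 px margin is 32 + 1130.5 = 1162.5 px.

1162.5 px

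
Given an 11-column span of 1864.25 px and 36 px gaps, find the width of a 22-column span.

Subtracting 10 gaps of 36 leaves 1504.25 for 11 columns, so c = 136.75 px.
22-column span = 22·136.75 + 21·36 = 3764.5 px.

3764.5 px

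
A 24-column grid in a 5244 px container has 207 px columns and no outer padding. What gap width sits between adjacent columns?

12 px

24 columns take 24·207 = 4968 px; remaining 276 splits into 23 gaps.
g = 276 / 23 = 12 px.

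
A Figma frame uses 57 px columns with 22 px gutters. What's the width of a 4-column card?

294 px

4-column span = 4·57 + 3·22 = 294 px.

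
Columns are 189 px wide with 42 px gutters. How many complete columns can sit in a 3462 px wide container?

k columns need k·189 + (k−1)·42 = k·231 − 42.
k·231 − 42 ≤ 3462 → k ≤ 3504 / 231 ≈ 15.17, so k = 15.

15 columns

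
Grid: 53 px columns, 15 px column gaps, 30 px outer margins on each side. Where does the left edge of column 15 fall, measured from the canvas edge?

Each column+gutter stride is 68 px; 14 of them past the 30 px margin is 30 + 952 = 982 px.

982 px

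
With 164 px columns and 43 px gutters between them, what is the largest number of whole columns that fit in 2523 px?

12 columns

12 columns: 12·164 + 11·43 = 2441 px ≤ 2523.
13 columns: 2648 px > 2523. So 12.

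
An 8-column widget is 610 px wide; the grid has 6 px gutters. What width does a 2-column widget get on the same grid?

8 columns + 7 gutters: 8c + 7·6 = 610.
8c = 610 − 42 = 568, so c = 71 px.
2 columns plus 1 gutter: 142 + 6 = 148 px.

148 px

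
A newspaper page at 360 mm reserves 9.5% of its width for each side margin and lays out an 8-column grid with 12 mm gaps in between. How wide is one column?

25.95 mm

Margins: 9.5% × 360 = 34.2 mm each, so content = 360 − 68.4 = 291.6 mm.
291.6 − 7·12 = 207.6; ÷8 gives c = 25.95 mm.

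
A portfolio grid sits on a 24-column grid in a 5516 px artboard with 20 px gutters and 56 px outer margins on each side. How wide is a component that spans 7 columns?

1562 px

Subtract both margins: 5516 − 2·56 = 5404 px.
24 columns + 23 gutters: 24c + 23·20 = 5404.
24c = 5404 − 460 = 4944, so c = 206 px.
7-column span = 7·206 + 6·20 = 1562 px.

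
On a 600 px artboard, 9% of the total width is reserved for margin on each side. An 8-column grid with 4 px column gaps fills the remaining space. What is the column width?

58 px

Margins: 9% × 600 = 54 px each, so content = 600 − 108 = 492 px.
8 columns + 7 column gaps: 8c + 7·4 = 492.
8c = 492 − 28 = 464, so c = 58 px.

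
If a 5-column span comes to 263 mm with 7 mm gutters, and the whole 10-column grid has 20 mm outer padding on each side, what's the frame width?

5 columns + 4 gutters: 5c + 4·7 = 263.
5c = 263 − 28 = 235, so c = 47 mm.
Frame = 2·20 + 10·47 + 9·7 = 40 + 470 + 63 = 573 mm.

573 mm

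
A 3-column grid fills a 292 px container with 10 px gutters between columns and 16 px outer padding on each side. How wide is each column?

Take off 32 px of margins, leaving 260 px.
3 columns + 2 gutters: 3c + 2·10 = 260.
3c = 260 − 20 = 240, so c = 80 px.

80 px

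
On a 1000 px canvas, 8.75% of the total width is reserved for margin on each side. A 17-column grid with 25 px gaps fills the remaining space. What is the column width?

Each margin = 8.75% of 1000 = 87.5 px; content = 1000 − 2·87.5 = 825 px.
17c + 16·25 = 825 → 17c = 425 → c = 25 px.

25 px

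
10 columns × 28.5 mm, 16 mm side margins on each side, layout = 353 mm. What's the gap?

Take off 32 mm of margins, leaving 321 mm.
10·28.5 + 9g = 321 → 9g = 36 → g = 4 mm.

4 mm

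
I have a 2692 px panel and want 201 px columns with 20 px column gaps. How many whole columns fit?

k columns need k·201 + (k−1)·20 = k·221 − 20.
k·221 − 20 ≤ 2692 → k ≤ 2712 / 221 ≈ 12.27, so k = 12.

12 columns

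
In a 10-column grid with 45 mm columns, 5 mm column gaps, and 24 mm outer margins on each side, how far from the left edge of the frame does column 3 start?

Column 3 starts at margin + 2·(column + gutter) = 24 + 2·50 = 124 mm.

124 mm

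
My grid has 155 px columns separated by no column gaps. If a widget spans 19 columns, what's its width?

2945 px

19-column span = 19·155 = 2945 px.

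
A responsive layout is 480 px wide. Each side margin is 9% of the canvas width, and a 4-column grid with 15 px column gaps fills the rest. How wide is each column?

Margins: 9% × 480 = 43.2 px each, so content = 480 − 86.4 = 393.6 px.
4c + 3·15 = 393.6 → 4c = 348.6 → c = 87.15 px.

87.15 px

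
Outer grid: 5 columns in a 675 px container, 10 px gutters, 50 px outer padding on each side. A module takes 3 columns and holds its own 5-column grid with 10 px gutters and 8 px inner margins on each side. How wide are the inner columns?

Outer content = 675 − 2·50 = 575 px.
Subtracting 4 gutters of 10 leaves 535 for 5 columns, so c = 107 px.
3 columns plus 2 gutters: 321 + 20 = 341 px.
Inner content = 341 − 2·8 = 325 px.
Subtracting 4 gutters of 10 leaves 285 for 5 columns, so d = 57 px.

57 px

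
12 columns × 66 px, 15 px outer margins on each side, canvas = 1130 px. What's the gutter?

28 px

Inside the margins: 1130 − 30 = 1100 px.
12·66 + 11g = 1100 → 11g = 308 → g = 28 px.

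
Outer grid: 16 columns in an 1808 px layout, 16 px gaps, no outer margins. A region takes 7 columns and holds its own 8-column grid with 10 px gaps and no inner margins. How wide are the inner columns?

89 px

16c + 15·16 = 1808 → 16c = 1568 → c = 98 px.
7 columns plus 6 gaps: 686 + 96 = 782 px.
Subtracting 7 gaps of 10 leaves 712 for 8 columns, so d = 89 px.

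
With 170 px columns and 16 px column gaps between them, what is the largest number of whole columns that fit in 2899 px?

15 columns

15 columns: 15·170 + 14·16 = 2774 px ≤ 2899.
16 columns: 2960 px > 2899. So 15.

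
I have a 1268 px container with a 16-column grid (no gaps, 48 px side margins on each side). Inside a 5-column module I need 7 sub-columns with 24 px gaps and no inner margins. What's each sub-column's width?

Subtract both margins: 1268 − 2·48 = 1172 px.
1172 / 16 = 73.25 px per column.
With no gaps, 5 columns span 5·73.25 = 366.25 px.
7 columns + 6 gaps: 7d + 6·24 = 366.25.
7d = 366.25 − 144 = 222.25, so d = 31.75 px.

31.75 px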